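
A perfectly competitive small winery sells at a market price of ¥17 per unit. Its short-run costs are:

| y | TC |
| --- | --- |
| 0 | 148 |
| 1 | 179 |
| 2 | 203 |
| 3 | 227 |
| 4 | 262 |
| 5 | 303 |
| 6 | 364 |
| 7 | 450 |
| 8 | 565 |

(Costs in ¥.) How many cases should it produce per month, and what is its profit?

y = 0 (shut down); profit = -¥148

Profit at each row (π = 17y − TC): y=0: -148; y=1: -162; y=2: -169; y=3: -176; y=4: -194; y=5: -218; y=6: -262; y=7: -331; y=8: -429.
Profit is highest at y = 0. Equivalently, the lowest AVC in the table is 79/3 ≈ ¥26.33 at y = 3, and P = ¥17 falls below it — price never covers variable cost, so the firm shuts down and loses only its fixed cost.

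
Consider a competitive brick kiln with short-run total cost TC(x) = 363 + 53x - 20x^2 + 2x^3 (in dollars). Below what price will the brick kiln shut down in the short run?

The firm shuts down when price falls below the minimum of average variable cost. AVC = VC/x = 53 - 20x + 2x^2.
dAVC/dx = -20 + 4x = 0 gives x = 5. min AVC = 53 - 20·5 + 2·5^2 = 3.
For P < $3 the firm produces nothing.

$3 per unit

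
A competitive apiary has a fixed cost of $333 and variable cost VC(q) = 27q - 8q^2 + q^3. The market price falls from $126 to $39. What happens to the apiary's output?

AVC = 27 - 8q + q^2, minimized at q = 4 where min AVC = $11. MC = 27 - 16q + 3q^2.
With P = $126 above the shutdown price, P = MC gives q = 9.
At P = $39 ≥ min AVC, set P = MC: q = 6. The firm stays open but cuts output.

Output falls from 9 to 6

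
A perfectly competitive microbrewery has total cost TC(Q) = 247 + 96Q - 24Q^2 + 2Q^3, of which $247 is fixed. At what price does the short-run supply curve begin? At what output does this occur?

$24 per unit, at Q = 6

Short-run supply begins at min AVC. From VC = 96Q - 24Q^2 + 2Q^3, AVC = 96 - 24Q + 2Q^2.
dAVC/dQ = -24 + 4Q = 0 gives Q = 6. min AVC = 96 - 24·6 + 2·6^2 = 24.
So the shutdown price is $24.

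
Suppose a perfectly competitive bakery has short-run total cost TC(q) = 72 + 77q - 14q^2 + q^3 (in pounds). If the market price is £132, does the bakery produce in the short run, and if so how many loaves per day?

Produce at q = 11

From TC, MC = TC'(q) = 77 - 28q + 3q^2 and AVC = VC/q = 77 - 14q + q^2.
AVC hits its minimum where MC = AVC, at q = 7, giving min AVC = 77 - 14·7 + 7^2 = £28.
P = £132 exceeds min AVC = £28, so the firm stays open.
Set P = MC: 132 = 77 - 28q + 3q^2 → -55 - 28q + 3q^2 = 0. The roots are q = -5/3 and q = 11; the profit-maximizing output is on the rising part of MC, so q* = 11.
Check: AVC at q = 11 is £44 ≤ P, so revenue covers variable cost.
Profit = P·q − TC = 132·11 − 556 = £896.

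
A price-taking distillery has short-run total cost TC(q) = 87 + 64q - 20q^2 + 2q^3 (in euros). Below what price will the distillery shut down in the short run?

€14 per unit

Short-run supply begins at min AVC. From VC = 64q - 20q^2 + 2q^3, AVC = 64 - 20q + 2q^2.
At the minimum of AVC, MC = AVC. MC = 64 - 40q + 6q^2; setting MC = AVC gives 4q^2 - 20q = 0, so q = 5. min AVC = 14.
For P < €14 the firm produces nothing.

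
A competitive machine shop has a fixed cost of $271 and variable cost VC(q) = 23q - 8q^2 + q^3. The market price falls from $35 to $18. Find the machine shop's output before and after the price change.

Output falls from 6 to 5

AVC = 23 - 8q + q^2, minimized at q = 4 where min AVC = $7. MC = 23 - 16q + 3q^2.
At P = $35 ≥ min AVC, set P = MC on the rising branch: q = 6.
At P = $18 ≥ min AVC, set P = MC: q = 5. The firm stays open but cuts output.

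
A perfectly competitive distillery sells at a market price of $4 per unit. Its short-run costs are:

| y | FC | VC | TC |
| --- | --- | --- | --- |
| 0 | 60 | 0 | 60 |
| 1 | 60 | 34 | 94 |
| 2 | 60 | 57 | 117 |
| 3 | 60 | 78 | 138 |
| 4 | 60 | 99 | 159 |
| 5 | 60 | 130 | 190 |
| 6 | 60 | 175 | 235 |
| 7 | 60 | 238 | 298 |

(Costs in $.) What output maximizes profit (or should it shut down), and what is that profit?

Profit at each row (π = 4y − TC): y=0: -60; y=1: -90; y=2: -109; y=3: -126; y=4: -143; y=5: -170; y=6: -211; y=7: -270.
Profit is highest at y = 0. Equivalently, the lowest AVC in the table is 99/4 ≈ $24.75 at y = 4, and P = $4 falls below it — price never covers variable cost, so the firm shuts down and loses only its fixed cost.

y = 0 (shut down); profit = -$60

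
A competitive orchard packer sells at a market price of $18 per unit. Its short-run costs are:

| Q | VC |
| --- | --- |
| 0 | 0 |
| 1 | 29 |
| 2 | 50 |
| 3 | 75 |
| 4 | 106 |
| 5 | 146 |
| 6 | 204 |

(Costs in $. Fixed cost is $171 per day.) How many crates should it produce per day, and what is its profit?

Q = 0 (shut down); profit = -$171

Tabulate TR − TC: Q=0: -171; Q=1: -182; Q=2: -185; Q=3: -192; Q=4: -205; Q=5: -227; Q=6: -267.
Profit is highest at Q = 0. Equivalently, the lowest AVC in the table is 50/2 ≈ $25 at Q = 2, and P = $18 falls below it — price never covers variable cost, so the firm shuts down and loses only its fixed cost.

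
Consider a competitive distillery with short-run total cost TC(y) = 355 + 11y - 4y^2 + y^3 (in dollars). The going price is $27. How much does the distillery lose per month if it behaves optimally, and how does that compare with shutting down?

Profit = -$291 at y = 4

AVC = 11 - 4y + y^2 has its minimum $7 at y = 2; price $27 clears that bar, so the firm operates.
MC = 11 - 8y + 3y^2. Setting P = MC and taking the root on the rising branch gives y* = 4.
TR = 27·4 = 108. TC = 355 + 44 = 399. Profit = 108 − 399 = -$291.
Shutting down would mean losing the fixed cost of $355, so operating at a loss of $291 is better by $64.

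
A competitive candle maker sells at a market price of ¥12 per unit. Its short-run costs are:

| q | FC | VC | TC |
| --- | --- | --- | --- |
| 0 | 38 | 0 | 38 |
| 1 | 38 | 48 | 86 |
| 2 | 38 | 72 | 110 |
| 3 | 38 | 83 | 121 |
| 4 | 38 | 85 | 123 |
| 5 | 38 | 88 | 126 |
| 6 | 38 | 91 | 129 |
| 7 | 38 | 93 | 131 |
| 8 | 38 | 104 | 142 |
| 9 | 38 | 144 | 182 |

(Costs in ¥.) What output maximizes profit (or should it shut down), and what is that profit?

q = 0 (shut down); profit = -¥38

Profit at each row (π = 12q − TC): q=0: -38; q=1: -74; q=2: -86; q=3: -85; q=4: -75; q=5: -66; q=6: -57; q=7: -47; q=8: -46; q=9: -74.
Profit is highest at q = 0. Equivalently, the lowest AVC in the table is 104/8 ≈ ¥13 at q = 8, and P = ¥12 falls below it — price never covers variable cost, so the firm shuts down and loses only its fixed cost.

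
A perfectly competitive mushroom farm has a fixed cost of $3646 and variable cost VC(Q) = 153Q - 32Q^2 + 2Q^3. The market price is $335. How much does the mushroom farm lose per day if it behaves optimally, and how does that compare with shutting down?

Profit = -$266 at Q = 13

AVC = 153 - 32Q + 2Q^2 has its minimum $25 at Q = 8; price $335 clears that bar, so the firm operates.
MC = 153 - 64Q + 6Q^2. Setting P = MC and taking the root on the rising branch gives Q* = 13.
TR = 335·13 = 4355. TC = 3646 + 975 = 4621. Profit = 4355 − 4621 = -$266.
Shutting down would mean losing the fixed cost of $3646, so operating at a loss of $266 is better by $3380.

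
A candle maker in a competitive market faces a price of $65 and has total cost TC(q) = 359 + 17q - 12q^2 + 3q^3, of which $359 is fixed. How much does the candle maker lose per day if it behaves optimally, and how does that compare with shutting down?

AVC = 17 - 12q + 3q^2 has its minimum $5 at q = 2; price $65 clears that bar, so the firm operates.
MC = 17 - 24q + 9q^2. Setting P = MC and taking the root on the rising branch gives q* = 4.
TR = 65·4 = 260. TC = 359 + 68 = 427. Profit = 260 − 427 = -$167.
That loss of $167 beats the $359 the firm would lose by shutting down; producing recovers $192 of fixed cost.

Profit = -$167 at q = 4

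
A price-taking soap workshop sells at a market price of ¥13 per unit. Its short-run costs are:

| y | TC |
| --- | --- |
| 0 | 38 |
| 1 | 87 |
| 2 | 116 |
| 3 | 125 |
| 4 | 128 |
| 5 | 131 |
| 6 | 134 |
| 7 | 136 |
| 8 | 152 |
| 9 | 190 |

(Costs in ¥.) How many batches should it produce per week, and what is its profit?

y = 0 (shut down); profit = -¥38

Profit at each row (π = 13y − TC): y=0: -38; y=1: -74; y=2: -90; y=3: -86; y=4: -76; y=5: -66; y=6: -56; y=7: -45; y=8: -48; y=9: -73.
Profit is highest at y = 0. Equivalently, the lowest AVC in the table is 98/7 ≈ ¥14 at y = 7, and P = ¥13 falls below it — price never covers variable cost, so the firm shuts down and loses only its fixed cost.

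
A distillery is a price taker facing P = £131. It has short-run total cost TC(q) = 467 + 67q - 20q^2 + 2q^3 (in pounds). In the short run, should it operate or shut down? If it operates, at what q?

Produce at q = 8

Variable cost is VC = 67q - 20q^2 + 2q^3, so AVC = VC/q = 67 - 20q + 2q^2 and MC = dTC/dq = 67 - 40q + 6q^2.
AVC hits its minimum where MC = AVC, at q = 5, giving min AVC = 67 - 20·5 + 2·5^2 = £17.
P = £131 exceeds min AVC = £17, so the firm stays open.
Solving P = MC: -64 - 40q + 6q^2 = 0 ⇒ q = -4/3 or 8. On the upward-sloping branch, q* = 8.
Check: AVC at q = 8 is £35 ≤ P, so revenue covers variable cost.
Profit = P·q − TC = 131·8 − 747 = £301.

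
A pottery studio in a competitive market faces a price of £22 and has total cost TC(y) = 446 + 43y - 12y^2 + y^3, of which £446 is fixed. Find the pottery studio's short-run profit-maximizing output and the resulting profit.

AVC = 43 - 12y + y^2; min AVC = £7 at y = 6. Since P = £22 ≥ min AVC, the firm produces.
With MC = 43 - 24y + 3y^2, P = MC on the upward-sloping part at y* = 7.
TR = 22·7 = 154. TC = 446 + 56 = 502. Profit = 154 − 502 = -£348.
Shutting down would mean losing the fixed cost of £446, so operating at a loss of £348 is better by £98.

Profit = -£348 at y = 7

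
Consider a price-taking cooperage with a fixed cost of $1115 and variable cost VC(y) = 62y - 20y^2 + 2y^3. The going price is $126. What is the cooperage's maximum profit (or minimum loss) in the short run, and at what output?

Profit = -$347 at y = 8

AVC = 62 - 20y + 2y^2 has its minimum $12 at y = 5; price $126 clears that bar, so the firm operates.
MC = 62 - 40y + 6y^2. Setting P = MC and taking the root on the rising branch gives y* = 8.
TR = 126·8 = 1008. TC = 1115 + 240 = 1355. Profit = 1008 − 1355 = -$347.
That loss of $347 beats the $1115 the firm would lose by shutting down; producing recovers $768 of fixed cost.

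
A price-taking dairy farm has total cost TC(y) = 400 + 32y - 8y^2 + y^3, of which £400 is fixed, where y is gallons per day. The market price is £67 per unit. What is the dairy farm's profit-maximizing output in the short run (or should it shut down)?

Produce at y = 7

Strip out fixed cost: VC = 32y - 8y^2 + y^3. Then AVC = 32 - 8y + y^2 and MC = 32 - 16y + 3y^2.
The AVC parabola has its vertex at y = 8/2 = 4, where AVC = 32 - 8·4 + 4^2 = £16.
Because £67 ≥ £16, revenue can cover variable cost; the firm operates.
Solving P = MC: -35 - 16y + 3y^2 = 0 ⇒ y = -5/3 or 7. On the upward-sloping branch, y* = 7.
Check: AVC at y = 7 is £25 ≤ P, so revenue covers variable cost.
Profit = P·y − TC = 67·7 − 575 = -£106, a loss, but smaller than the £400 fixed cost the firm would lose by shutting down.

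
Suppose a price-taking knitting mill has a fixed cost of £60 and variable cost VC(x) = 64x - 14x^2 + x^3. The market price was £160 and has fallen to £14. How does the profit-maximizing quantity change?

Output falls from 12 to 0 (the firm shuts down)

MC = 64 - 28x + 3x^2; the shutdown threshold is min AVC = £15 (at x = 7).
At P = £160 ≥ min AVC, set P = MC on the rising branch: x = 12.
At P = £14 < min AVC = £15, price no longer covers variable cost at any output, so the firm shuts down: x = 0.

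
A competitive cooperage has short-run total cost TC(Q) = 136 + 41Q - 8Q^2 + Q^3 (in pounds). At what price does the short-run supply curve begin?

£25 per unit

The shutdown price is the minimum of AVC. VC = 41Q - 8Q^2 + Q^3, so AVC = 41 - 8Q + Q^2.
At the minimum of AVC, MC = AVC. MC = 41 - 16Q + 3Q^2; setting MC = AVC gives 2Q^2 - 8Q = 0, so Q = 4. min AVC = 25.
The firm shuts down for any P below £25.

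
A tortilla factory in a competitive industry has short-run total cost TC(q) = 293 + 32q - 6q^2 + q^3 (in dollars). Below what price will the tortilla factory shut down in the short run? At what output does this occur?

$23 per unit, at q = 3

The shutdown price is the minimum of AVC. VC = 32q - 6q^2 + q^3, so AVC = 32 - 6q + q^2.
At the minimum of AVC, MC = AVC. MC = 32 - 12q + 3q^2; setting MC = AVC gives 2q^2 - 6q = 0, so q = 3. min AVC = 23.
So the shutdown price is $23.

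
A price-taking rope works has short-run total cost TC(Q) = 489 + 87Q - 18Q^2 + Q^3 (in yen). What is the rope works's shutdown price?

¥6 per unit

The firm shuts down when price falls below the minimum of average variable cost. AVC = VC/Q = 87 - 18Q + Q^2.
At the minimum of AVC, MC = AVC. MC = 87 - 36Q + 3Q^2; setting MC = AVC gives 2Q^2 - 18Q = 0, so Q = 9. min AVC = 6.
The firm shuts down for any P below ¥6.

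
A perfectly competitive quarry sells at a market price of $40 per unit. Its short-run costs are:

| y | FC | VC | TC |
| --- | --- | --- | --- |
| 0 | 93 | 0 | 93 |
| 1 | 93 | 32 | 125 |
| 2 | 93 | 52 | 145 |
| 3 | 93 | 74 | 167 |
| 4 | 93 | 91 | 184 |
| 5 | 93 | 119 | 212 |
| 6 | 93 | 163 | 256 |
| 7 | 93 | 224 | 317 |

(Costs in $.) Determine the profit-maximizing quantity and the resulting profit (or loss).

Profit at each row (π = 40y − TC): y=0: -93; y=1: -85; y=2: -65; y=3: -47; y=4: -24; y=5: -12; y=6: -16; y=7: -37.
Profit is maximized at y = 5. AVC there is 119/5 = $23.80 ≤ P, so producing beats shutting down (which would give -$93).

y = 5; profit = -$12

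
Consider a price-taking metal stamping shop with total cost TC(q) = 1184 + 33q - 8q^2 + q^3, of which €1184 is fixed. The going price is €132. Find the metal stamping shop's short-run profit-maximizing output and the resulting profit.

AVC = 33 - 8q + q^2 has its minimum €17 at q = 4; price €132 clears that bar, so the firm operates.
MC = 33 - 16q + 3q^2. Setting P = MC and taking the root on the rising branch gives q* = 9.
TR = 132·9 = 1188. TC = 1184 + 378 = 1562. Profit = 1188 − 1562 = -€374.
By producing, the firm covers all variable cost plus €810 of fixed cost; shutting down would lose the full €1184.

Profit = -€374 at q = 9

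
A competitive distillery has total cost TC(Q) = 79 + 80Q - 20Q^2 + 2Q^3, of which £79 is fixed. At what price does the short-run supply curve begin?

£30 per unit

Short-run supply begins at min AVC. From VC = 80Q - 20Q^2 + 2Q^3, AVC = 80 - 20Q + 2Q^2.
At the minimum of AVC, MC = AVC. MC = 80 - 40Q + 6Q^2; setting MC = AVC gives 4Q^2 - 20Q = 0, so Q = 5. min AVC = 30.
So the shutdown price is £30.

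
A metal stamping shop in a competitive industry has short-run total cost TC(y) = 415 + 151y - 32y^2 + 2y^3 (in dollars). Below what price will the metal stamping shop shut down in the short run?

The firm shuts down when price falls below the minimum of average variable cost. AVC = VC/y = 151 - 32y + 2y^2.
dAVC/dy = -32 + 4y = 0 gives y = 8. min AVC = 151 - 32·8 + 2·8^2 = 23.
So the shutdown price is $23.

$23 per unit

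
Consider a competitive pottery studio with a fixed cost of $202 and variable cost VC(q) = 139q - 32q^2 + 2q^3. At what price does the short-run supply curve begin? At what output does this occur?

The firm shuts down when price falls below the minimum of average variable cost. AVC = VC/q = 139 - 32q + 2q^2.
At the minimum of AVC, MC = AVC. MC = 139 - 64q + 6q^2; setting MC = AVC gives 4q^2 - 32q = 0, so q = 8. min AVC = 11.
So the shutdown price is $11.

$11 per unit, at q = 8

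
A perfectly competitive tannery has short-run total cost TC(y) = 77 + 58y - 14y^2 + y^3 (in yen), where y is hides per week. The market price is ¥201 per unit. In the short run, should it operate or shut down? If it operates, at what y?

Variable cost is VC = 58y - 14y^2 + y^3, so AVC = VC/y = 58 - 14y + y^2 and MC = dTC/dy = 58 - 28y + 3y^2.
AVC hits its minimum where MC = AVC, at y = 7, giving min AVC = 58 - 14·7 + 7^2 = ¥9.
Because ¥201 ≥ ¥9, revenue can cover variable cost; the firm operates.
P = MC gives -143 - 28y + 3y^2 = 0, with roots -11/3 and 13. Take the larger (rising MC): y* = 13.
Check: AVC at y = 13 is ¥45 ≤ P, so revenue covers variable cost.
Profit = P·y − TC = 201·13 − 662 = ¥1951.

Produce at y = 13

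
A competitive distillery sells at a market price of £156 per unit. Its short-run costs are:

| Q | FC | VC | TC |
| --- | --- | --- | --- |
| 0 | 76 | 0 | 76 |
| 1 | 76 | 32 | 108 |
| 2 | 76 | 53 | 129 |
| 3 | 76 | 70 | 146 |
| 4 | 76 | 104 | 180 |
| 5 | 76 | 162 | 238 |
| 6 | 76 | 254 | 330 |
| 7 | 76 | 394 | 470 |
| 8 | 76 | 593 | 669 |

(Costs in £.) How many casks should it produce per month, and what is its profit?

Compute π = P·Q − TC at each output: Q=0: -76; Q=1: 48; Q=2: 183; Q=3: 322; Q=4: 444; Q=5: 542; Q=6: 606; Q=7: 622; Q=8: 579.
Profit is maximized at Q = 7. AVC there is 394/7 = £56.29 ≤ P, so producing beats shutting down (which would give -£76).

Q = 7; profit = £622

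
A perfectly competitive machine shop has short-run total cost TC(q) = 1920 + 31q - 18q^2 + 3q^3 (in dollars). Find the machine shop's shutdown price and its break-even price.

AVC = 31 - 18q + 3q^2; minimized at q = 3, giving min AVC = $4. That is the shutdown price.
ATC = 1920/q + 31 - 18q + 3q^2. Setting dATC/dq = −1920/q^2 − 18 + 6q = 0 gives q = 8 (since 6·8^3 − 18·8^2 = 1920).
min ATC = 1920/8 + 31 − 18·8 + 3·8^2 = $319. That is the break-even price.
Between these two prices the firm operates at a loss; above $319 it earns a profit.

Shutdown price = $4; break-even price = $319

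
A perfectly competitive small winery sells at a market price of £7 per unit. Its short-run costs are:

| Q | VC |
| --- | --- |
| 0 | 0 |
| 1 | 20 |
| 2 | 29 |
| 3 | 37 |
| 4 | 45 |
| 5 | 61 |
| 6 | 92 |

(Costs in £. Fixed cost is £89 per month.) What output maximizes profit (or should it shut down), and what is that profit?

Q = 0 (shut down); profit = -£89

Profit at each row (π = 7Q − TC): Q=0: -89; Q=1: -102; Q=2: -104; Q=3: -105; Q=4: -106; Q=5: -115; Q=6: -139.
Profit is highest at Q = 0. Equivalently, the lowest AVC in the table is 45/4 ≈ £11.25 at Q = 4, and P = £7 falls below it — price never covers variable cost, so the firm shuts down and loses only its fixed cost.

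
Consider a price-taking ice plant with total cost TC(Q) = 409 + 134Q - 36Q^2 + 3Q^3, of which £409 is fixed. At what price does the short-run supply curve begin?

The shutdown price is the minimum of AVC. VC = 134Q - 36Q^2 + 3Q^3, so AVC = 134 - 36Q + 3Q^2.
dAVC/dQ = -36 + 6Q = 0 gives Q = 6. min AVC = 134 - 36·6 + 3·6^2 = 26.
For P < £26 the firm produces nothing.

£26 per unit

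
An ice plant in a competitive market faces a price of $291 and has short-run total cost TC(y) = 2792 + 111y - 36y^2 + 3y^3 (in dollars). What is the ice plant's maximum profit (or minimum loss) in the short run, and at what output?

AVC = 111 - 36y + 3y^2; min AVC = $3 at y = 6. Since P = $291 ≥ min AVC, the firm produces.
MC = 111 - 72y + 9y^2. Setting P = MC and taking the root on the rising branch gives y* = 10.
TR = 291·10 = 2910. TC = 2792 + 510 = 3302. Profit = 2910 − 3302 = -$392.
Shutting down would mean losing the fixed cost of $2792, so operating at a loss of $392 is better by $2400.

Profit = -$392 at y = 10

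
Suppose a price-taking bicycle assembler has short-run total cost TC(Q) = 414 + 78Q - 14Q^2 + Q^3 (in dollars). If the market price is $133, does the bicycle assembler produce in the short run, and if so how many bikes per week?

Variable cost is VC = 78Q - 14Q^2 + Q^3, so AVC = VC/Q = 78 - 14Q + Q^2 and MC = dTC/dQ = 78 - 28Q + 3Q^2.
AVC hits its minimum where MC = AVC, at Q = 7, giving min AVC = 78 - 14·7 + 7^2 = $29.
Since P = $133 ≥ min AVC = $29, price covers variable cost and the firm should produce.
P = MC gives -55 - 28Q + 3Q^2 = 0, with roots -5/3 and 11. Take the larger (rising MC): Q* = 11.
Check: AVC at Q = 11 is $45 ≤ P, so revenue covers variable cost.
Profit = P·Q − TC = 133·11 − 909 = $554.

Produce at Q = 11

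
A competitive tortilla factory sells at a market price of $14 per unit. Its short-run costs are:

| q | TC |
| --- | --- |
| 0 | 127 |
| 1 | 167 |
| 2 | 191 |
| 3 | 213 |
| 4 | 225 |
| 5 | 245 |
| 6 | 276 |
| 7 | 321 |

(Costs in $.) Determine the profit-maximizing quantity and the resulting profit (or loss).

Profit at each row (π = 14q − TC): q=0: -127; q=1: -153; q=2: -163; q=3: -171; q=4: -169; q=5: -175; q=6: -192; q=7: -223.
Profit is highest at q = 0. Equivalently, the lowest AVC in the table is 118/5 ≈ $23.60 at q = 5, and P = $14 falls below it — price never covers variable cost, so the firm shuts down and loses only its fixed cost.

q = 0 (shut down); profit = -$127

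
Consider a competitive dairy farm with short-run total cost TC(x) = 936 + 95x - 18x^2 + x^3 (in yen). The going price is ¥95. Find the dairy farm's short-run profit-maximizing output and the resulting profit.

AVC = 95 - 18x + x^2 has its minimum ¥14 at x = 9; price ¥95 clears that bar, so the firm operates.
MC = 95 - 36x + 3x^2. Setting P = MC and taking the root on the rising branch gives x* = 12.
TR = 95·12 = 1140. TC = 936 + 276 = 1212. Profit = 1140 − 1212 = -¥72.
That loss of ¥72 beats the ¥936 the firm would lose by shutting down; producing recovers ¥864 of fixed cost.

Profit = -¥72 at x = 12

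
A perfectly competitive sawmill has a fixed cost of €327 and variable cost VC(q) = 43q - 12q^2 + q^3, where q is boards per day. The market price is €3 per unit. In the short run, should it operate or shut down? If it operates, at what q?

Strip out fixed cost: VC = 43q - 12q^2 + q^3. Then AVC = 43 - 12q + q^2 and MC = 43 - 24q + 3q^2.
The AVC parabola has its vertex at q = 12/2 = 6, where AVC = 43 - 12·6 + 6^2 = €7.
P = €3 lies below min AVC = €7; no output level covers variable cost.
Best response: produce nothing and absorb the €327 fixed cost.

Shut down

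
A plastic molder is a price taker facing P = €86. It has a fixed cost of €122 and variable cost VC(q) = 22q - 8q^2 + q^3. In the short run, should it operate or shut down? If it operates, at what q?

Strip out fixed cost: VC = 22q - 8q^2 + q^3. Then AVC = 22 - 8q + q^2 and MC = 22 - 16q + 3q^2.
The AVC parabola has its vertex at q = 8/2 = 4, where AVC = 22 - 8·4 + 4^2 = €6.
P = €86 exceeds min AVC = €6, so the firm stays open.
P = MC gives -64 - 16q + 3q^2 = 0, with roots -8/3 and 8. Take the larger (rising MC): q* = 8.
Check: AVC at q = 8 is €22 ≤ P, so revenue covers variable cost.
Profit = P·q − TC = 86·8 − 298 = €390.

Produce at q = 8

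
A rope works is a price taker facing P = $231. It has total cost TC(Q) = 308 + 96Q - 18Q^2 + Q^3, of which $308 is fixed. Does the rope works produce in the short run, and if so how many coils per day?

Variable cost is VC = 96Q - 18Q^2 + Q^3, so AVC = VC/Q = 96 - 18Q + Q^2 and MC = dTC/dQ = 96 - 36Q + 3Q^2.
AVC is minimized where dAVC/dQ = -18 + 2Q = 0, at Q = 9; min AVC = 96 - 18·9 + 9^2 = $15.
P = $231 exceeds min AVC = $15, so the firm stays open.
P = MC gives -135 - 36Q + 3Q^2 = 0, with roots -3 and 15. Take the larger (rising MC): Q* = 15.
Check: AVC at Q = 15 is $51 ≤ P, so revenue covers variable cost.
Profit = P·Q − TC = 231·15 − 1073 = $2392.

Produce at Q = 15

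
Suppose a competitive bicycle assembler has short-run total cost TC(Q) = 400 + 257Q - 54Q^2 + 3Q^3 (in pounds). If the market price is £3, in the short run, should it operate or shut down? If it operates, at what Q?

From TC, MC = TC'(Q) = 257 - 108Q + 9Q^2 and AVC = VC/Q = 257 - 54Q + 3Q^2.
AVC hits its minimum where MC = AVC, at Q = 9, giving min AVC = 257 - 54·9 + 3·9^2 = £14.
Since P = £3 < min AVC = £14, price fails to cover variable cost at any output.
Shutting down limits the loss to fixed cost, £400.

Shut down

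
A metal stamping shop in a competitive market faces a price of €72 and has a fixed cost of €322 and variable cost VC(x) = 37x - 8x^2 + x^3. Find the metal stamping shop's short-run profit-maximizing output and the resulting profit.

Profit = -€28 at x = 7

AVC = 37 - 8x + x^2 has its minimum €21 at x = 4; price €72 clears that bar, so the firm operates.
With MC = 37 - 16x + 3x^2, P = MC on the upward-sloping part at x* = 7.
TR = 72·7 = 504. TC = 322 + 210 = 532. Profit = 504 − 532 = -€28.
That loss of €28 beats the €322 the firm would lose by shutting down; producing recovers €294 of fixed cost.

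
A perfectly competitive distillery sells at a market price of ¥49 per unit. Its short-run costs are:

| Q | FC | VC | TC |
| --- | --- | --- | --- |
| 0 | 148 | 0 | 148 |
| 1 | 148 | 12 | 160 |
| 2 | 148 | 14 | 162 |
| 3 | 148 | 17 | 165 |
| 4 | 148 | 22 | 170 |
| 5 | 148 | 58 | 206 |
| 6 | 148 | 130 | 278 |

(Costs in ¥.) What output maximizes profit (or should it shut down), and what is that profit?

Profit at each row (π = 49Q − TC): Q=0: -148; Q=1: -111; Q=2: -64; Q=3: -18; Q=4: 26; Q=5: 39; Q=6: 16.
Profit is maximized at Q = 5. AVC there is 58/5 = ¥11.60 ≤ P, so producing beats shutting down (which would give -¥148).

Q = 5; profit = ¥39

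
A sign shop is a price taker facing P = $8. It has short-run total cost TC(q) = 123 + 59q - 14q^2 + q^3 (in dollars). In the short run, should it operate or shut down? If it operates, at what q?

Shut down

From TC, MC = TC'(q) = 59 - 28q + 3q^2 and AVC = VC/q = 59 - 14q + q^2.
AVC hits its minimum where MC = AVC, at q = 7, giving min AVC = 59 - 14·7 + 7^2 = $10.
P = $8 lies below min AVC = $10; no output level covers variable cost.
Best response: produce nothing and absorb the $123 fixed cost.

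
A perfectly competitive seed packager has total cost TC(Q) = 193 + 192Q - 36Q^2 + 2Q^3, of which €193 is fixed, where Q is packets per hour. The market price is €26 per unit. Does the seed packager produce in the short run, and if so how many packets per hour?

Shut down

Strip out fixed cost: VC = 192Q - 36Q^2 + 2Q^3. Then AVC = 192 - 36Q + 2Q^2 and MC = 192 - 72Q + 6Q^2.
The AVC parabola has its vertex at Q = 36/4 = 9, where AVC = 192 - 36·9 + 2·9^2 = €30.
With P < min AVC (€26 < €30), every unit sold adds to the loss.
The firm minimizes its loss by shutting down and losing only its fixed cost of €193.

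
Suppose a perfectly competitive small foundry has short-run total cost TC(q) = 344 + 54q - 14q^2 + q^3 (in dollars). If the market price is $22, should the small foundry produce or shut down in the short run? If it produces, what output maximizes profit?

From TC, MC = TC'(q) = 54 - 28q + 3q^2 and AVC = VC/q = 54 - 14q + q^2.
The AVC parabola has its vertex at q = 14/2 = 7, where AVC = 54 - 14·7 + 7^2 = $5.
Since P = $22 ≥ min AVC = $5, price covers variable cost and the firm should produce.
P = MC gives 32 - 28q + 3q^2 = 0, with roots 4/3 and 8. Take the larger (rising MC): q* = 8.
Check: AVC at q = 8 is $6 ≤ P, so revenue covers variable cost.
Profit = P·q − TC = 22·8 − 392 = -$216, a loss, but smaller than the $344 fixed cost the firm would lose by shutting down.

Produce at q = 8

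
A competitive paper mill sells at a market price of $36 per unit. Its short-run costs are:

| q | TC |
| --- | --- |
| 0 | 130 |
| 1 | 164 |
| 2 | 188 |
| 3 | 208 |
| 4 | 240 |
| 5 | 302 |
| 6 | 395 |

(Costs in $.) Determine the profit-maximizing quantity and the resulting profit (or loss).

Compute π = P·q − TC at each output: q=0: -130; q=1: -128; q=2: -116; q=3: -100; q=4: -96; q=5: -122; q=6: -179.
Profit is maximized at q = 4. AVC there is 110/4 = $27.50 ≤ P, so producing beats shutting down (which would give -$130).

q = 4; profit = -$96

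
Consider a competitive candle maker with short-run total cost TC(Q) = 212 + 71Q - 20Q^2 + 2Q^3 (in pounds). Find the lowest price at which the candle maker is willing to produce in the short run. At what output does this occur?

The firm shuts down when price falls below the minimum of average variable cost. AVC = VC/Q = 71 - 20Q + 2Q^2.
dAVC/dQ = -20 + 4Q = 0 gives Q = 5. min AVC = 71 - 20·5 + 2·5^2 = 21.
The firm shuts down for any P below £21.

£21 per unit, at Q = 5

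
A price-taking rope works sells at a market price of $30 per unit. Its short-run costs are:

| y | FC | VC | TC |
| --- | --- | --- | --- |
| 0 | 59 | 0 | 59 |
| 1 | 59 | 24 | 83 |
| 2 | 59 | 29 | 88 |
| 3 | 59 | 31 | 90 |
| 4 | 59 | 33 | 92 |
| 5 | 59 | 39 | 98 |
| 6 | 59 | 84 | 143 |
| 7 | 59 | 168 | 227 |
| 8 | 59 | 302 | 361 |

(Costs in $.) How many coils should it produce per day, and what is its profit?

Compute π = P·y − TC at each output: y=0: -59; y=1: -53; y=2: -28; y=3: 0; y=4: 28; y=5: 52; y=6: 37; y=7: -17; y=8: -121.
Profit is maximized at y = 5. AVC there is 39/5 = $7.80 ≤ P, so producing beats shutting down (which would give -$59).

y = 5; profit = $52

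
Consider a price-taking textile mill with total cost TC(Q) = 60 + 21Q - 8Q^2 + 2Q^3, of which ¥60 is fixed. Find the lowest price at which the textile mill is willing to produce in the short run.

Short-run supply begins at min AVC. From VC = 21Q - 8Q^2 + 2Q^3, AVC = 21 - 8Q + 2Q^2.
dAVC/dQ = -8 + 4Q = 0 gives Q = 2. min AVC = 21 - 8·2 + 2·2^2 = 13.
For P < ¥13 the firm produces nothing.

¥13 per unit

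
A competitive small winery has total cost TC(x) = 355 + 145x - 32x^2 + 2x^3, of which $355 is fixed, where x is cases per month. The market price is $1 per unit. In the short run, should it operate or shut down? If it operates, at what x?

From TC, MC = TC'(x) = 145 - 64x + 6x^2 and AVC = VC/x = 145 - 32x + 2x^2.
The AVC parabola has its vertex at x = 32/4 = 8, where AVC = 145 - 32·8 + 2·8^2 = $17.
Since P = $1 < min AVC = $17, price fails to cover variable cost at any output.
Shutting down limits the loss to fixed cost, $355.

Shut down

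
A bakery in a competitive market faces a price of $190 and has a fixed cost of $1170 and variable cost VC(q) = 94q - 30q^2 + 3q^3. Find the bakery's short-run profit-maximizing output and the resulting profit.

AVC = 94 - 30q + 3q^2; min AVC = $19 at q = 5. Since P = $190 ≥ min AVC, the firm produces.
MC = 94 - 60q + 9q^2. Setting P = MC and taking the root on the rising branch gives q* = 8.
TR = 190·8 = 1520. TC = 1170 + 368 = 1538. Profit = 1520 − 1538 = -$18.
Shutting down would mean losing the fixed cost of $1170, so operating at a loss of $18 is better by $1152.

Profit = -$18 at q = 8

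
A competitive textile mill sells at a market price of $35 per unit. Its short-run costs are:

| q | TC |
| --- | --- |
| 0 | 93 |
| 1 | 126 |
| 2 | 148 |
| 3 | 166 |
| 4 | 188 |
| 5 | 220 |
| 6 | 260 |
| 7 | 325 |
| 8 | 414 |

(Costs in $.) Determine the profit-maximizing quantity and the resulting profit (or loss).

q = 5; profit = -$45

Profit at each row (π = 35q − TC): q=0: -93; q=1: -91; q=2: -78; q=3: -61; q=4: -48; q=5: -45; q=6: -50; q=7: -80; q=8: -134.
Profit is maximized at q = 5. AVC there is 127/5 = $25.40 ≤ P, so producing beats shutting down (which would give -$93).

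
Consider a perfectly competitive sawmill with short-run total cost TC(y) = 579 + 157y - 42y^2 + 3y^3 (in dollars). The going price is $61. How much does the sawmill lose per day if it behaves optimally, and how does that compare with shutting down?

AVC = 157 - 42y + 3y^2; min AVC = $10 at y = 7. Since P = $61 ≥ min AVC, the firm produces.
MC = 157 - 84y + 9y^2. Setting P = MC and taking the root on the rising branch gives y* = 8.
TR = 61·8 = 488. TC = 579 + 104 = 683. Profit = 488 − 683 = -$195.
By producing, the firm covers all variable cost plus $384 of fixed cost; shutting down would lose the full $579.

Profit = -$195 at y = 8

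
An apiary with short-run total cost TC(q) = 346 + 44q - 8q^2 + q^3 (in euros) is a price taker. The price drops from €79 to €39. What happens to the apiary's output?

AVC = 44 - 8q + q^2, minimized at q = 4 where min AVC = €28. MC = 44 - 16q + 3q^2.
With P = €79 above the shutdown price, P = MC gives q = 7.
At P = €39 ≥ min AVC, set P = MC: q = 5. The firm stays open but cuts output.

Output falls from 7 to 5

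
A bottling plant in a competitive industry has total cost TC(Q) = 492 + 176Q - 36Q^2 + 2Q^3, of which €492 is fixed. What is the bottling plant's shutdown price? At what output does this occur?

€14 per unit, at Q = 9

The firm shuts down when price falls below the minimum of average variable cost. AVC = VC/Q = 176 - 36Q + 2Q^2.
dAVC/dQ = -36 + 4Q = 0 gives Q = 9. min AVC = 176 - 36·9 + 2·9^2 = 14.
The firm shuts down for any P below €14.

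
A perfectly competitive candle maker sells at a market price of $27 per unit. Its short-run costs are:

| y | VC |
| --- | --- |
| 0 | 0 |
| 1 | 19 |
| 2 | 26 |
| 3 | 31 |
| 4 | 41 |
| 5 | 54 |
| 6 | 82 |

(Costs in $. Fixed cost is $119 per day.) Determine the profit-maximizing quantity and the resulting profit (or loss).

y = 5; profit = -$38

Tabulate TR − TC: y=0: -119; y=1: -111; y=2: -91; y=3: -69; y=4: -52; y=5: -38; y=6: -39.
Profit is maximized at y = 5. AVC there is 54/5 = $10.80 ≤ P, so producing beats shutting down (which would give -$119).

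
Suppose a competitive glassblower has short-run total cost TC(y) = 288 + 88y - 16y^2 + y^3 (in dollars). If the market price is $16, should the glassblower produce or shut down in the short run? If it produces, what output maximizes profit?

Strip out fixed cost: VC = 88y - 16y^2 + y^3. Then AVC = 88 - 16y + y^2 and MC = 88 - 32y + 3y^2.
AVC is minimized where dAVC/dy = -16 + 2y = 0, at y = 8; min AVC = 88 - 16·8 + 8^2 = $24.
With P < min AVC ($16 < $24), every unit sold adds to the loss.
The firm minimizes its loss by shutting down and losing only its fixed cost of $288.

Shut down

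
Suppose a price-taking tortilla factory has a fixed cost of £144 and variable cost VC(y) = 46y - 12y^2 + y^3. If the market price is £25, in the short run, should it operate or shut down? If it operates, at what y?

Produce at y = 7

From TC, MC = TC'(y) = 46 - 24y + 3y^2 and AVC = VC/y = 46 - 12y + y^2.
The AVC parabola has its vertex at y = 12/2 = 6, where AVC = 46 - 12·6 + 6^2 = £10.
Because £25 ≥ £10, revenue can cover variable cost; the firm operates.
Set P = MC: 25 = 46 - 24y + 3y^2 → 21 - 24y + 3y^2 = 0. The roots are y = 1 and y = 7; the profit-maximizing output is on the rising part of MC, so y* = 7.
Check: AVC at y = 7 is £11 ≤ P, so revenue covers variable cost.
Profit = P·y − TC = 25·7 − 221 = -£46, a loss, but smaller than the £144 fixed cost the firm would lose by shutting down.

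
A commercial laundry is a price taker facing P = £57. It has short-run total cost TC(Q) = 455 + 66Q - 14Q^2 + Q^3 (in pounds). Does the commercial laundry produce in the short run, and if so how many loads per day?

Strip out fixed cost: VC = 66Q - 14Q^2 + Q^3. Then AVC = 66 - 14Q + Q^2 and MC = 66 - 28Q + 3Q^2.
AVC is minimized where dAVC/dQ = -14 + 2Q = 0, at Q = 7; min AVC = 66 - 14·7 + 7^2 = £17.
Since P = £57 ≥ min AVC = £17, price covers variable cost and the firm should produce.
P = MC gives 9 - 28Q + 3Q^2 = 0, with roots 1/3 and 9. Take the larger (rising MC): Q* = 9.
Check: AVC at Q = 9 is £21 ≤ P, so revenue covers variable cost.
Profit = P·Q − TC = 57·9 − 644 = -£131, a loss, but smaller than the £455 fixed cost the firm would lose by shutting down.

Produce at Q = 9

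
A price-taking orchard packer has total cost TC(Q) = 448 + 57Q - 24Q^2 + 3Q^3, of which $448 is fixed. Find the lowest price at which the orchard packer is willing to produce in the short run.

$9 per unit

The shutdown price is the minimum of AVC. VC = 57Q - 24Q^2 + 3Q^3, so AVC = 57 - 24Q + 3Q^2.
dAVC/dQ = -24 + 6Q = 0 gives Q = 4. min AVC = 57 - 24·4 + 3·4^2 = 9.
The firm shuts down for any P below $9.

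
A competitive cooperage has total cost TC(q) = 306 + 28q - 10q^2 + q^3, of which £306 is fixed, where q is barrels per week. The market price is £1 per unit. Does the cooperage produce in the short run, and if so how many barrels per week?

Shut down

From TC, MC = TC'(q) = 28 - 20q + 3q^2 and AVC = VC/q = 28 - 10q + q^2.
AVC hits its minimum where MC = AVC, at q = 5, giving min AVC = 28 - 10·5 + 5^2 = £3.
P = £1 lies below min AVC = £3; no output level covers variable cost.
The firm minimizes its loss by shutting down and losing only its fixed cost of £306.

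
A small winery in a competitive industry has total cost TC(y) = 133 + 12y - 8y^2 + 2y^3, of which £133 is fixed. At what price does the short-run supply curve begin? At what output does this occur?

The shutdown price is the minimum of AVC. VC = 12y - 8y^2 + 2y^3, so AVC = 12 - 8y + 2y^2.
dAVC/dy = -8 + 4y = 0 gives y = 2. min AVC = 12 - 8·2 + 2·2^2 = 4.
So the shutdown price is £4.

£4 per unit, at y = 2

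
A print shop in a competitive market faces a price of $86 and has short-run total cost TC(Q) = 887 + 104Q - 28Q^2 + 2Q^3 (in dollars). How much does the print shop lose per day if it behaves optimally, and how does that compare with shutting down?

Profit = -$239 at Q = 9

AVC = 104 - 28Q + 2Q^2; min AVC = $6 at Q = 7. Since P = $86 ≥ min AVC, the firm produces.
With MC = 104 - 56Q + 6Q^2, P = MC on the upward-sloping part at Q* = 9.
TR = 86·9 = 774. TC = 887 + 126 = 1013. Profit = 774 − 1013 = -$239.
By producing, the firm covers all variable cost plus $648 of fixed cost; shutting down would lose the full $887.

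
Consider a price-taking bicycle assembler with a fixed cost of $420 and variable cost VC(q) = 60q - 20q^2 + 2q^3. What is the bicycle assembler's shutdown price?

The shutdown price is the minimum of AVC. VC = 60q - 20q^2 + 2q^3, so AVC = 60 - 20q + 2q^2.
At the minimum of AVC, MC = AVC. MC = 60 - 40q + 6q^2; setting MC = AVC gives 4q^2 - 20q = 0, so q = 5. min AVC = 10.
So the shutdown price is $10.

$10 per unit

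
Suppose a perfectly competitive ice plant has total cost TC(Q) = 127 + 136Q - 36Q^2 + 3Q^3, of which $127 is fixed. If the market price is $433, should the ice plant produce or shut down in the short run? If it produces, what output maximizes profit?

Produce at Q = 11

From TC, MC = TC'(Q) = 136 - 72Q + 9Q^2 and AVC = VC/Q = 136 - 36Q + 3Q^2.
AVC is minimized where dAVC/dQ = -36 + 6Q = 0, at Q = 6; min AVC = 136 - 36·6 + 3·6^2 = $28.
P = $433 exceeds min AVC = $28, so the firm stays open.
Set P = MC: 433 = 136 - 72Q + 9Q^2 → -297 - 72Q + 9Q^2 = 0. The roots are Q = -3 and Q = 11; the profit-maximizing output is on the rising part of MC, so Q* = 11.
Check: AVC at Q = 11 is $103 ≤ P, so revenue covers variable cost.
Profit = P·Q − TC = 433·11 − 1260 = $3503.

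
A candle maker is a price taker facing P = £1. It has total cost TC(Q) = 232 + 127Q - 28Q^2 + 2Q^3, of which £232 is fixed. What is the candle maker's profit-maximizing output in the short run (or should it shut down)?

From TC, MC = TC'(Q) = 127 - 56Q + 6Q^2 and AVC = VC/Q = 127 - 28Q + 2Q^2.
AVC is minimized where dAVC/dQ = -28 + 4Q = 0, at Q = 7; min AVC = 127 - 28·7 + 2·7^2 = £29.
With P < min AVC (£1 < £29), every unit sold adds to the loss.
The firm minimizes its loss by shutting down and losing only its fixed cost of £232.

Shut down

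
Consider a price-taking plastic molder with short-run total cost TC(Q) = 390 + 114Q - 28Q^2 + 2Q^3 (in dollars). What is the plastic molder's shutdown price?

$16 per unit

The firm shuts down when price falls below the minimum of average variable cost. AVC = VC/Q = 114 - 28Q + 2Q^2.
At the minimum of AVC, MC = AVC. MC = 114 - 56Q + 6Q^2; setting MC = AVC gives 4Q^2 - 28Q = 0, so Q = 7. min AVC = 16.
So the shutdown price is $16.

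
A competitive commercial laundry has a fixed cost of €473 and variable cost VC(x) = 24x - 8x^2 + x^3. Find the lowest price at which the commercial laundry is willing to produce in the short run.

€8 per unit

The shutdown price is the minimum of AVC. VC = 24x - 8x^2 + x^3, so AVC = 24 - 8x + x^2.
At the minimum of AVC, MC = AVC. MC = 24 - 16x + 3x^2; setting MC = AVC gives 2x^2 - 8x = 0, so x = 4. min AVC = 8.
The firm shuts down for any P below €8.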